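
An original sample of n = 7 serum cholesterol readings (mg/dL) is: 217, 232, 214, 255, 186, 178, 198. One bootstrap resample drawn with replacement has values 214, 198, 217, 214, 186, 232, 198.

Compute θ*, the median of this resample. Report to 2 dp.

θ* = 214.00

Sorted: 186, 198, 198, 214, 214, 217, 232
Median = middle value = 214.00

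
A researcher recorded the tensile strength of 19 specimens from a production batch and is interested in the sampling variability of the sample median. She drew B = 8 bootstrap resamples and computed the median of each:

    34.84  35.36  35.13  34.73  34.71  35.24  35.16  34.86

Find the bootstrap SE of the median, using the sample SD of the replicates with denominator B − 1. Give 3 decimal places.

Bootstrap SE is the standard deviation of the 8 replicate medians.
Mean of replicates: (34.84 + 35.36 + 35.13 + 34.73 + 34.71 + 35.24 + 35.16 + 34.86) / 8 = 280.0300 / 8 = 35.0037
Sum of squared deviations: (−0.1637)² + (+0.3563)² + (+0.1263)² + (−0.2737)² + (−0.2937)² + (+0.2363)² + (+0.1562)² + (−0.1437)² = 0.4318
Variance = 0.4318 / 7 = 0.0617
SE* = √0.0617

SE* = 0.248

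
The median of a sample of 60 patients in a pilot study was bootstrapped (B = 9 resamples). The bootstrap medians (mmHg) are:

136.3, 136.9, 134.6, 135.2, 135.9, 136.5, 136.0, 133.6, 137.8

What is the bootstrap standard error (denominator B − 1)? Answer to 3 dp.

SE* = 1.255

Bootstrap SE is the standard deviation of the 9 replicate medians.
Mean of replicates: (136.3 + 136.9 + 134.6 + 135.2 + 135.9 + 136.5 + 136.0 + 133.6 + 137.8) / 9 = 1222.8000 / 9 = 135.8667
Sum of squared deviations: (+0.4333)² + (+1.0333)² + (−1.2667)² + (−0.6667)² + (+0.0333)² + (+0.6333)² + (+0.1333)² + (−2.2667)² + (+1.9333)² = 12.6000
Variance = 12.6000 / 8 = 1.5750
SE* = √1.5750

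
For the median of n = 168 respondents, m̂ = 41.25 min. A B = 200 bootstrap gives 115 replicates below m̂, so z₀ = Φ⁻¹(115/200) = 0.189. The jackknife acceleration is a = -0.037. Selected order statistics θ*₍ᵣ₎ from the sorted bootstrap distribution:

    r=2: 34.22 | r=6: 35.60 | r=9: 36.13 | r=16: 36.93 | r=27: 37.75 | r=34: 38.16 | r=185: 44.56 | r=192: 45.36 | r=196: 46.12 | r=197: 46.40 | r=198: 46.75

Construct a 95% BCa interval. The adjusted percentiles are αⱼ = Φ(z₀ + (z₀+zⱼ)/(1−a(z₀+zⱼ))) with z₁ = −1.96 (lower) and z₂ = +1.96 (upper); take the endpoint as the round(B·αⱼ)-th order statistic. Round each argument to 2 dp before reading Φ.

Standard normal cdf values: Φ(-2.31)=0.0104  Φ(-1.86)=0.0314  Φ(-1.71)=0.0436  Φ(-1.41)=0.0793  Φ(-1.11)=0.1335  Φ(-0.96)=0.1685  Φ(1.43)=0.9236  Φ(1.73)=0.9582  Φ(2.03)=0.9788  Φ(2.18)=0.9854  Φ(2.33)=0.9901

(36.13, 46.40)

Lower: z₀ + z₁ = 0.189 + (-1.960) = -1.771; 1 − a(z₀+z₁) = 1 − (-0.037)(-1.771) = 0.9345; argument = 0.189 + (-1.771)/0.9345 = -1.7062 → -1.71.
α₁ = Φ(-1.71) = 0.0436; rank = round(200 × 0.0436) = 9; θ*₍9₎ = 36.13.
Upper: z₀ + z₂ = 2.149; 1 − a(z₀+z₂) = 1.0795; argument = 2.1797 → 2.18; α₂ = 0.9854; rank = 197; θ*₍197₎ = 46.40.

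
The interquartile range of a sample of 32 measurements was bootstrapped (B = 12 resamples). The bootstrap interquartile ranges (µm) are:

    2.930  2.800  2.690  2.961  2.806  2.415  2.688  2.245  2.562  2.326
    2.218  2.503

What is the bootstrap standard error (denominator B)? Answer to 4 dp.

Bootstrap SE is the standard deviation of the 12 replicate interquartile ranges.
Mean of replicates: (2.930 + 2.800 + 2.690 + 2.961 + 2.806 + 2.415 + 2.688 + 2.245 + 2.562 + 2.326 + 2.218 + 2.503) / 12 = 31.14400 / 12 = 2.59533
Sum of squared deviations: (+0.33467)² + (+0.20467)² + (+0.09467)² + (+0.36567)² + (+0.21067)² + (−0.18033)² + (+0.09267)² + (−0.35033)² + (−0.03333)² + (−0.26933)² + (−0.37733)² + (−0.09233)² = 0.72934
Variance = 0.72934 / 12 = 0.06078
SE* = √0.06078

SE* = 0.2465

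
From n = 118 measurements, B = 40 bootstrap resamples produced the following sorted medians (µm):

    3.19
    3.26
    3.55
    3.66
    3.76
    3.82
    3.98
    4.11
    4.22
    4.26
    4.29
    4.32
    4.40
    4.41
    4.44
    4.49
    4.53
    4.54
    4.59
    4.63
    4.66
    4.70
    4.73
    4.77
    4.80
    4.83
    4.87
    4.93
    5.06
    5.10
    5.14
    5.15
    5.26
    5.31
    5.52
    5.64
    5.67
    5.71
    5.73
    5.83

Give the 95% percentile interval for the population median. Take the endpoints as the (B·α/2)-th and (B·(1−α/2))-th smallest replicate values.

(3.19, 5.73)

α = 0.05; lower rank = 40 × 0.025 = 1; upper rank = 40 × 0.975 = 39.
The 1st smallest replicate is 3.19; the 39th is 5.73.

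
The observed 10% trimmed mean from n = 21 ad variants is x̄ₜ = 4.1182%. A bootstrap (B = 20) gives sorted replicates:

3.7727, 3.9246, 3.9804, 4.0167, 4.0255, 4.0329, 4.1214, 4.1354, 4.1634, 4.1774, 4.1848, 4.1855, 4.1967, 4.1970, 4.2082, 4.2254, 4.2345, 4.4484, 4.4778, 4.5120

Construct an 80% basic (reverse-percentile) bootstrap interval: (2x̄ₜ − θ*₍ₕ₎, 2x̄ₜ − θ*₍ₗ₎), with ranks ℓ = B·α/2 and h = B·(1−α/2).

Percentile endpoints at ranks 2 and 18: θ*₍2₎ = 3.9246, θ*₍18₎ = 4.4484.
Basic interval reflects these around x̄ₜ:
  lower = 2 × 4.1182 − 4.4484 = 3.7880
  upper = 2 × 4.1182 − 3.9246 = 4.3118

(3.7880, 4.3118)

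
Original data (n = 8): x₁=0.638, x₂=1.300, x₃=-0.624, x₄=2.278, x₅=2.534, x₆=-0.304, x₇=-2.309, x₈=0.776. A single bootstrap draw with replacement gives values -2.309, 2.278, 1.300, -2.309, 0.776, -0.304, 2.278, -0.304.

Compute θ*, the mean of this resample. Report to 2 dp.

Mean = ((-2.309) + 2.278 + 1.300 + (-2.309) + 0.776 + (-0.304) + 2.278 + (-0.304)) / 8 = 1.4060 / 8 = 0.18

θ* = 0.18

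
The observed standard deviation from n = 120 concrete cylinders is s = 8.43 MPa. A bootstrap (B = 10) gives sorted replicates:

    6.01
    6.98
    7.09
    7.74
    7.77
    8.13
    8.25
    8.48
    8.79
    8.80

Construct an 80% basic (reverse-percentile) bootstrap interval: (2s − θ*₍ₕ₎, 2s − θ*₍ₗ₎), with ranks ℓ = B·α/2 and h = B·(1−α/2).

Percentile endpoints at ranks 1 and 9: θ*₍1₎ = 6.01, θ*₍9₎ = 8.79.
Basic interval reflects these around s:
  lower = 2 × 8.43 − 8.79 = 8.07
  upper = 2 × 8.43 − 6.01 = 10.85

(8.07, 10.85)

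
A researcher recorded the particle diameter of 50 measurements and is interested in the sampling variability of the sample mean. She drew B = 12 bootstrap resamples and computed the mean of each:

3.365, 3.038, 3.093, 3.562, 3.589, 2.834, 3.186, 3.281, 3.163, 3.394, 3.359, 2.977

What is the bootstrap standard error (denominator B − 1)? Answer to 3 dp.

Bootstrap SE is the standard deviation of the 12 replicate means.
Mean of replicates: (3.365 + 3.038 + 3.093 + 3.562 + 3.589 + 2.834 + 3.186 + 3.281 + 3.163 + 3.394 + 3.359 + 2.977) / 12 = 38.8410 / 12 = 3.2368
Sum of squared deviations: (+0.1282)² + (−0.1988)² + (−0.1438)² + (+0.3252)² + (+0.3522)² + (−0.4028)² + (−0.0508)² + (+0.0442)² + (−0.0738)² + (+0.1572)² + (+0.1222)² + (−0.2598)² = 0.5858
Variance = 0.5858 / 11 = 0.0533
SE* = √0.0533

SE* = 0.231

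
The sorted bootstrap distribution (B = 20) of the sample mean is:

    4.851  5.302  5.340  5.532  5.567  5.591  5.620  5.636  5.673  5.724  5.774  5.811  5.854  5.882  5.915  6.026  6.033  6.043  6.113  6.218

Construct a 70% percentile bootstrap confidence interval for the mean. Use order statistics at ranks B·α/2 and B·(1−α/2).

α = 0.30; lower rank = 20 × 0.150 = 3; upper rank = 20 × 0.850 = 17.
The 3rd smallest replicate is 5.340; the 17th is 6.033.

(5.340, 6.033)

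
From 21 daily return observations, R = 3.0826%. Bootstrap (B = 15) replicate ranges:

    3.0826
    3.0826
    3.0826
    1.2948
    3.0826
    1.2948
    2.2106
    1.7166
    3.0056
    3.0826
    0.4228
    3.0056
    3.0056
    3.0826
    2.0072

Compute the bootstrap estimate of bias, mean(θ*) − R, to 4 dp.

bias = −0.6520

mean(θ*) = (3.0826 + 3.0826 + 3.0826 + 1.2948 + 3.0826 + 1.2948 + 2.2106 + 1.7166 + 3.0056 + 3.0826 + 0.4228 + 3.0056 + 3.0056 + 3.0826 + 2.0072) / 15 = 2.43061
bias = 2.43061 − 3.0826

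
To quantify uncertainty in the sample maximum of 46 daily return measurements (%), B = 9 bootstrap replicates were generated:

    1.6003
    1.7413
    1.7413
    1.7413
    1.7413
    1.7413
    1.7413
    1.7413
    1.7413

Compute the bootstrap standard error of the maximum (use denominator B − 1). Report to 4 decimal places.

Bootstrap SE is the standard deviation of the 9 replicate maximums.
Mean of replicates: (1.6003 + 1.7413 + 1.7413 + 1.7413 + 1.7413 + 1.7413 + 1.7413 + 1.7413 + 1.7413) / 9 = 15.53070 / 9 = 1.72563
Sum of squared deviations: (−0.12533)² + (+0.01567)² + (+0.01567)² + (+0.01567)² + (+0.01567)² + (+0.01567)² + (+0.01567)² + (+0.01567)² + (+0.01567)² = 0.01767
Variance = 0.01767 / 8 = 0.00221
SE* = √0.00221

SE* = 0.0470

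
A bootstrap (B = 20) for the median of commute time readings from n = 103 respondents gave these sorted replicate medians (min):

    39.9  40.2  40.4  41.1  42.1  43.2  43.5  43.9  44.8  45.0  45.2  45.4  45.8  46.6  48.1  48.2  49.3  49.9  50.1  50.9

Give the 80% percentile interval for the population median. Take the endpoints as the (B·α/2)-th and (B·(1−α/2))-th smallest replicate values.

α = 0.20; lower rank = 20 × 0.100 = 2; upper rank = 20 × 0.900 = 18.
The 2nd smallest replicate is 40.2; the 18th is 49.9.

(40.2, 49.9)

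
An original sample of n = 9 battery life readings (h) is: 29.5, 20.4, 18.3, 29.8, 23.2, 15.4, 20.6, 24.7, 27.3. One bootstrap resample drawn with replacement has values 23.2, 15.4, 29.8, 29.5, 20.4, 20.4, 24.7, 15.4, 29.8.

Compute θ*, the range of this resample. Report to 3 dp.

θ* = 14.400

Range = 29.8 − 15.4 = 14.400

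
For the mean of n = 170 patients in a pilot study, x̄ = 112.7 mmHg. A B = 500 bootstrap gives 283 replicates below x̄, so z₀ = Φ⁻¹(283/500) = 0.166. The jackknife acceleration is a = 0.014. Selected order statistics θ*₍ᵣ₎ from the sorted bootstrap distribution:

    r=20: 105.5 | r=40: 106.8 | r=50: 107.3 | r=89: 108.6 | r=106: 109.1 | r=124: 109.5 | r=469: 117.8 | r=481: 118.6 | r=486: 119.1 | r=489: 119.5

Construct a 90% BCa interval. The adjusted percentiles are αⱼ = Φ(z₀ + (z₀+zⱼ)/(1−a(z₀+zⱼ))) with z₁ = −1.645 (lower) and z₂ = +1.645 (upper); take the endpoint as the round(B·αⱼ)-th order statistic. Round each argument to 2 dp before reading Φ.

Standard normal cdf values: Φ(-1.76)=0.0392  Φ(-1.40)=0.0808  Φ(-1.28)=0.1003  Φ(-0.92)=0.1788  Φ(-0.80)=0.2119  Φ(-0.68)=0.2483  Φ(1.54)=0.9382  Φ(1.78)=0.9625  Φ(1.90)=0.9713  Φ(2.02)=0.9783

(107.3, 119.5)

Lower: z₀ + z₁ = 0.166 + (-1.645) = -1.479; 1 − a(z₀+z₁) = 1 − (0.014)(-1.479) = 1.0207; argument = 0.166 + (-1.479)/1.0207 = -1.2830 → -1.28.
α₁ = Φ(-1.28) = 0.1003; rank = round(500 × 0.1003) = 50; θ*₍50₎ = 107.3.
Upper: z₀ + z₂ = 1.811; 1 − a(z₀+z₂) = 0.9746; argument = 2.0241 → 2.02; α₂ = 0.9783; rank = 489; θ*₍489₎ = 119.5.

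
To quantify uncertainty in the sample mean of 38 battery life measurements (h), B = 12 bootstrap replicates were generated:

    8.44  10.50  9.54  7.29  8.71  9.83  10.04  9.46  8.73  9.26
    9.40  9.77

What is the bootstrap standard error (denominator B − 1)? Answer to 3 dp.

Bootstrap SE is the standard deviation of the 12 replicate means.
Mean of replicates: (8.44 + 10.50 + 9.54 + 7.29 + 8.71 + 9.83 + 10.04 + 9.46 + 8.73 + 9.26 + 9.40 + 9.77) / 12 = 110.9700 / 12 = 9.2475
Sum of squared deviations: (−0.8075)² + (+1.2525)² + (+0.2925)² + (−1.9575)² + (−0.5375)² + (+0.5825)² + (+0.7925)² + (+0.2125)² + (−0.5175)² + (+0.0125)² + (+0.1525)² + (+0.5225)² = 8.0038
Variance = 8.0038 / 11 = 0.7276
SE* = √0.7276

SE* = 0.853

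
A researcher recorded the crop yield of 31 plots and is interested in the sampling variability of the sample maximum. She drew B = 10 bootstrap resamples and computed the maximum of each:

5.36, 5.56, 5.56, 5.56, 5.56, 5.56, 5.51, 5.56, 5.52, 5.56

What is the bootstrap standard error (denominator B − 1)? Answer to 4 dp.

SE* = 0.0630

Bootstrap SE is the standard deviation of the 10 replicate maximums.
Mean of replicates: (5.36 + 5.56 + 5.56 + 5.56 + 5.56 + 5.56 + 5.51 + 5.56 + 5.52 + 5.56) / 10 = 55.31000 / 10 = 5.53100
Sum of squared deviations: (−0.17100)² + (+0.02900)² + (+0.02900)² + (+0.02900)² + (+0.02900)² + (+0.02900)² + (−0.02100)² + (+0.02900)² + (−0.01100)² + (+0.02900)² = 0.03569
Variance = 0.03569 / 9 = 0.00397
SE* = √0.00397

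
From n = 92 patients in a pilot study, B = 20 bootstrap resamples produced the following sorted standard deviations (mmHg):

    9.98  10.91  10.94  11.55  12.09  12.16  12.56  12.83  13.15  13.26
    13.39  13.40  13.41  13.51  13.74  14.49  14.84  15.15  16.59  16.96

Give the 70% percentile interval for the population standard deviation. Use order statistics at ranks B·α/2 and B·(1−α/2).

(10.94, 14.84)

α = 0.30; lower rank = 20 × 0.150 = 3; upper rank = 20 × 0.850 = 17.
The 3rd smallest replicate is 10.94; the 17th is 14.84.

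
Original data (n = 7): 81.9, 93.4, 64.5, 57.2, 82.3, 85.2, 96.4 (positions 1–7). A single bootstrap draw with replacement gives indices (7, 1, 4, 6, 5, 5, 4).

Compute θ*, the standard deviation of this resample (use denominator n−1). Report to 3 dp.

Resample values: 96.4, 81.9, 57.2, 85.2, 82.3, 82.3, 57.2.
Mean = 77.5000; sum of squared deviations = 1306.1200
s² = 1306.1200 / 6 = 217.6867
s = √217.6867 = 14.754

θ* = 14.754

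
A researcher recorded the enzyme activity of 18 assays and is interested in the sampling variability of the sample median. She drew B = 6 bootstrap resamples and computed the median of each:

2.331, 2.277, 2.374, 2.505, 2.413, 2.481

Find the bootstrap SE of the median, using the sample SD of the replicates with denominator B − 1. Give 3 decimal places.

SE* = 0.087

Bootstrap SE is the standard deviation of the 6 replicate medians.
Mean of replicates: (2.331 + 2.277 + 2.374 + 2.505 + 2.413 + 2.481) / 6 = 14.38100 / 6 = 2.39683
Sum of squared deviations: (−0.06583)² + (−0.11983)² + (−0.02283)² + (+0.10817)² + (+0.01617)² + (+0.08417)² = 0.03826
Variance = 0.03826 / 5 = 0.00765
SE* = √0.00765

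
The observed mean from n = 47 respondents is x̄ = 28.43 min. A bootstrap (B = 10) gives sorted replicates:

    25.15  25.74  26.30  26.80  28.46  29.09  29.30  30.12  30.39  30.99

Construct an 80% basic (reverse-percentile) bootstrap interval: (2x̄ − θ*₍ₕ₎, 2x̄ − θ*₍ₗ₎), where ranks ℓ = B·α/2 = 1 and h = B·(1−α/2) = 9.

(26.47, 31.71)

Percentile endpoints at ranks 1 and 9: θ*₍1₎ = 25.15, θ*₍9₎ = 30.39.
Basic interval reflects these around x̄:
  lower = 2 × 28.43 − 30.39 = 26.47
  upper = 2 × 28.43 − 25.15 = 31.71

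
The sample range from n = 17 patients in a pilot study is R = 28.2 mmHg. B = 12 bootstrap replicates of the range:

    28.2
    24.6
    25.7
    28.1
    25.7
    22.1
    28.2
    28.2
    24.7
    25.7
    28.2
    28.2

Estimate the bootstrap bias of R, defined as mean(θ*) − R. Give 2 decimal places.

bias = −1.73

mean(θ*) = (28.2 + 24.6 + 25.7 + 28.1 + 25.7 + 22.1 + 28.2 + 28.2 + 24.7 + 25.7 + 28.2 + 28.2) / 12 = 26.467
bias = 26.467 − 28.2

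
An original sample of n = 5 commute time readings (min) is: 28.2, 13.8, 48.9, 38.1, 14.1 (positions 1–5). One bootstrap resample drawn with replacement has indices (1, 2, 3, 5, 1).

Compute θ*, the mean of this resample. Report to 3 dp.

θ* = 26.640

Resample values: 28.2, 13.8, 48.9, 14.1, 28.2.
Mean = (28.2 + 13.8 + 48.9 + 14.1 + 28.2) / 5 = 133.20 / 5 = 26.640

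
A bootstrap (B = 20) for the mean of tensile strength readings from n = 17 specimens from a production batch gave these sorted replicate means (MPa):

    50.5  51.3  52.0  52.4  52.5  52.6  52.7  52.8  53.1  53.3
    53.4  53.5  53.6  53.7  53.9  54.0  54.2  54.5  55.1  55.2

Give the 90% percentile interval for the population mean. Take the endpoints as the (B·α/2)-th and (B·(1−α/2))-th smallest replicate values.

(50.5, 55.1)

α = 0.10; lower rank = 20 × 0.050 = 1; upper rank = 20 × 0.950 = 19.
The 1st smallest replicate is 50.5; the 19th is 55.1.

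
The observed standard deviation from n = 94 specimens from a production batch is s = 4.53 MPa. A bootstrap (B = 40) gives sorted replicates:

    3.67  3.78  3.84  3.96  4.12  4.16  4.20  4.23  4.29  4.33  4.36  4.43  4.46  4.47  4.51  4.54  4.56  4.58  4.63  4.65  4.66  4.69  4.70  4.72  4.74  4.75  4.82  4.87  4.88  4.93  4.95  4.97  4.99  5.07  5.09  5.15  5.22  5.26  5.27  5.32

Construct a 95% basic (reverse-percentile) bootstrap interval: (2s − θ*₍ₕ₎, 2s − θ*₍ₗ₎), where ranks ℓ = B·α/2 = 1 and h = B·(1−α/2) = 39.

Percentile endpoints at ranks 1 and 39: θ*₍1₎ = 3.67, θ*₍39₎ = 5.27.
Basic interval reflects these around s:
  lower = 2 × 4.53 − 5.27 = 3.79
  upper = 2 × 4.53 − 3.67 = 5.39

(3.79, 5.39)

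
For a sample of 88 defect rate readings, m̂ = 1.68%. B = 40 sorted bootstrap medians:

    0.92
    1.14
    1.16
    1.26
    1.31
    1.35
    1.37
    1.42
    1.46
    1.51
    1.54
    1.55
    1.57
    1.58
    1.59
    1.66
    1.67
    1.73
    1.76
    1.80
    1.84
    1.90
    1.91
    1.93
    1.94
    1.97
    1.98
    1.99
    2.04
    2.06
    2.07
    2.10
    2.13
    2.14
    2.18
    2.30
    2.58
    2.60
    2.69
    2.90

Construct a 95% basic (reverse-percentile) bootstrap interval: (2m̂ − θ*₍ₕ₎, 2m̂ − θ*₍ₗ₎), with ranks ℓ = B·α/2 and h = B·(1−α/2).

(0.67, 2.44)

Percentile endpoints at ranks 1 and 39: θ*₍1₎ = 0.92, θ*₍39₎ = 2.69.
Basic interval reflects these around m̂:
  lower = 2 × 1.68 − 2.69 = 0.67
  upper = 2 × 1.68 − 0.92 = 2.44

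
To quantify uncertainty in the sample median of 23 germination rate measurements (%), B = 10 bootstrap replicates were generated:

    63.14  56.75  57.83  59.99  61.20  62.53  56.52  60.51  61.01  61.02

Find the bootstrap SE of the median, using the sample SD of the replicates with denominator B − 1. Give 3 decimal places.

Bootstrap SE is the standard deviation of the 10 replicate medians.
Mean of replicates: (63.14 + 56.75 + 57.83 + 59.99 + 61.20 + 62.53 + 56.52 + 60.51 + 61.01 + 61.02) / 10 = 600.5000 / 10 = 60.0500
Sum of squared deviations: (+3.0900)² + (−3.3000)² + (−2.2200)² + (−0.0600)² + (+1.1500)² + (+2.4800)² + (−3.5300)² + (+0.4600)² + (+0.9600)² + (+0.9700)² = 47.3780
Variance = 47.3780 / 9 = 5.2642
SE* = √5.2642

SE* = 2.294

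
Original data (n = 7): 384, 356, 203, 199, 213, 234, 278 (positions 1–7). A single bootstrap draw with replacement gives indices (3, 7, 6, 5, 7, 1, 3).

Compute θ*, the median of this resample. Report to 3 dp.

Resample values: 203, 278, 234, 213, 278, 384, 203.
Sorted: 203, 203, 213, 234, 278, 278, 384
Median = middle value = 234.000

θ* = 234.000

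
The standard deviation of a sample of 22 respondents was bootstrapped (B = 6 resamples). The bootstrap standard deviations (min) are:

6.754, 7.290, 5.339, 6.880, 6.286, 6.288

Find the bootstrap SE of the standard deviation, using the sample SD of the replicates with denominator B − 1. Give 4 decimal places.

Bootstrap SE is the standard deviation of the 6 replicate standard deviations.
Mean of replicates: (6.754 + 7.290 + 5.339 + 6.880 + 6.286 + 6.288) / 6 = 38.83700 / 6 = 6.47283
Sum of squared deviations: (+0.28117)² + (+0.81717)² + (−1.13383)² + (+0.40717)² + (−0.18683)² + (−0.18483)² = 2.26725
Variance = 2.26725 / 5 = 0.45345
SE* = √0.45345

SE* = 0.6734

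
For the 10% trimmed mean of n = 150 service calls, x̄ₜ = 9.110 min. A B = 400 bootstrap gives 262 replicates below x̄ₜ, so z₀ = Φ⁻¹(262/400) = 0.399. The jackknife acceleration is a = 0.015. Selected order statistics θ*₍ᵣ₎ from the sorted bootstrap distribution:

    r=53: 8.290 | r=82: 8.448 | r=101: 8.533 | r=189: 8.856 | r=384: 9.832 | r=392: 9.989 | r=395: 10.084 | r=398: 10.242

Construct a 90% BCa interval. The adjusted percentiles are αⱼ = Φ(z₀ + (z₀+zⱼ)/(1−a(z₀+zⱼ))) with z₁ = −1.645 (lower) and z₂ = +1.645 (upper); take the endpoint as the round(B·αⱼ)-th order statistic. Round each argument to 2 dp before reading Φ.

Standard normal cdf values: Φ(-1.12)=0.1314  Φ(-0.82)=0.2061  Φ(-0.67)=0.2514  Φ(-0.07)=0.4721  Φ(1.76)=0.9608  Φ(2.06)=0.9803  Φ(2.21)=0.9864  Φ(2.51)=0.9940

(8.448, 10.242)

Lower: z₀ + z₁ = 0.399 + (-1.645) = -1.246; 1 − a(z₀+z₁) = 1 − (0.015)(-1.246) = 1.0187; argument = 0.399 + (-1.246)/1.0187 = -0.8241 → -0.82.
α₁ = Φ(-0.82) = 0.2061; rank = round(400 × 0.2061) = 82; θ*₍82₎ = 8.448.
Upper: z₀ + z₂ = 2.044; 1 − a(z₀+z₂) = 0.9693; argument = 2.5077 → 2.51; α₂ = 0.9940; rank = 398; θ*₍398₎ = 10.242.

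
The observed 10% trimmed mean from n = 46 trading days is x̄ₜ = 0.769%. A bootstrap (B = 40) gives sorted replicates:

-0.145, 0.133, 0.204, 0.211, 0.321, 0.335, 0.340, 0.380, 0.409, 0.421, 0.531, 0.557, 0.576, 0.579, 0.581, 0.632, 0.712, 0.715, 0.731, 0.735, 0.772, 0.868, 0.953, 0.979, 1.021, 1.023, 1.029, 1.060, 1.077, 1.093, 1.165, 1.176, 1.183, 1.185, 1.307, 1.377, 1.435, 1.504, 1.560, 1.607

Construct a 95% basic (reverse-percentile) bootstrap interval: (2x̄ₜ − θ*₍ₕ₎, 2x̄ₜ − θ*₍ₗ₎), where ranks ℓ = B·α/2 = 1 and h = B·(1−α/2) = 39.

Percentile endpoints at ranks 1 and 39: θ*₍1₎ = -0.145, θ*₍39₎ = 1.560.
Basic interval reflects these around x̄ₜ:
  lower = 2 × 0.769 − 1.560 = -0.022
  upper = 2 × 0.769 − -0.145 = 1.683

(-0.022, 1.683)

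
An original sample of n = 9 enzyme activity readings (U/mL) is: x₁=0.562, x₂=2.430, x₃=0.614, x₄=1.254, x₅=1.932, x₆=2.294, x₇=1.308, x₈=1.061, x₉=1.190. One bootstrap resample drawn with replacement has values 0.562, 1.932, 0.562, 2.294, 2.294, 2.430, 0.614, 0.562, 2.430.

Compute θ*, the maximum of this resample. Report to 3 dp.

Maximum = 2.430

θ* = 2.430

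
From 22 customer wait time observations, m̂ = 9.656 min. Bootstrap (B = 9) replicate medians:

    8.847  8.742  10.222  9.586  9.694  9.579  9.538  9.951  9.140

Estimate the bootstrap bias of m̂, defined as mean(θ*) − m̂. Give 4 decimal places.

bias = −0.1783

mean(θ*) = (8.847 + 8.742 + 10.222 + 9.586 + 9.694 + 9.579 + 9.538 + 9.951 + 9.140) / 9 = 9.47767
bias = 9.47767 − 9.656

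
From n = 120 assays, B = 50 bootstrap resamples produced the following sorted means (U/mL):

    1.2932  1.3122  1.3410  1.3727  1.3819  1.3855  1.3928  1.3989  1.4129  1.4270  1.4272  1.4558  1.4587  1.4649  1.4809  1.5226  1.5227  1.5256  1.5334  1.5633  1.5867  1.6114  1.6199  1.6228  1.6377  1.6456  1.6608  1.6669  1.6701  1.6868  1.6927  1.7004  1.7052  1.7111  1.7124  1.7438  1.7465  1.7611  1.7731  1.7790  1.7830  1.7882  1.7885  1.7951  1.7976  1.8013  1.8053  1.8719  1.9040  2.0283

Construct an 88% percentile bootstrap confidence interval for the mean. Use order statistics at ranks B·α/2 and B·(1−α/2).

(1.3410, 1.8053)

α = 0.12; lower rank = 50 × 0.060 = 3; upper rank = 50 × 0.940 = 47.
The 3rd smallest replicate is 1.3410; the 47th is 1.8053.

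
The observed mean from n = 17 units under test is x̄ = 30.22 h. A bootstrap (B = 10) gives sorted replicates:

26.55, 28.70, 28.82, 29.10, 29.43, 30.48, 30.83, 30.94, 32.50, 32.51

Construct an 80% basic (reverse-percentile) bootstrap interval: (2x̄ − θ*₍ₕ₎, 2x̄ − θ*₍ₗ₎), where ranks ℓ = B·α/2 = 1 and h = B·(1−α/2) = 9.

(27.94, 33.89)

Percentile endpoints at ranks 1 and 9: θ*₍1₎ = 26.55, θ*₍9₎ = 32.50.
Basic interval reflects these around x̄:
  lower = 2 × 30.22 − 32.50 = 27.94
  upper = 2 × 30.22 − 26.55 = 33.89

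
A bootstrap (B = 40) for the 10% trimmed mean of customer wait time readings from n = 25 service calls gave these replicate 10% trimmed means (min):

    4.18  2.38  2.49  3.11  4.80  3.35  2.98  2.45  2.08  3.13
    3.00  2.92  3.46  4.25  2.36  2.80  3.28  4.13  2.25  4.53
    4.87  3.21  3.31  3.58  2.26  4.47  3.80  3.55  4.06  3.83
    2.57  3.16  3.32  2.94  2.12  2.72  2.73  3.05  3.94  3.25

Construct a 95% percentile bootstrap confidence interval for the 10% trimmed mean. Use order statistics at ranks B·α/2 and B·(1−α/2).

Sorted replicates: 2.08, 2.12, 2.25, 2.26, 2.36, 2.38, 2.45, 2.49, 2.57, 2.72, 2.73, 2.80, 2.92, 2.94, 2.98, 3.00, 3.05, 3.11, 3.13, 3.16, 3.21, 3.25, 3.28, 3.31, 3.32, 3.35, 3.46, 3.55, 3.58, 3.80, 3.83, 3.94, 4.06, 4.13, 4.18, 4.25, 4.47, 4.53, 4.80, 4.87
α = 0.05; lower rank = 40 × 0.025 = 1; upper rank = 40 × 0.975 = 39.
The 1st smallest replicate is 2.08; the 39th is 4.80.

(2.08, 4.80)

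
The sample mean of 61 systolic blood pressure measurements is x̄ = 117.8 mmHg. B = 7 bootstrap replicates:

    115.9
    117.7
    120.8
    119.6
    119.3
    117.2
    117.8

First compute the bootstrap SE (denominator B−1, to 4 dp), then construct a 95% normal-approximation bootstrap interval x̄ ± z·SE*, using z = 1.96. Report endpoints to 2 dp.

(114.55, 121.05)

Mean of replicates = 118.3286; sum of squared deviations = 16.5143; SE* = √(16.5143/6) = 1.6590
Margin = 1.96 × 1.6590 = 3.252
Interval: 117.8 ± 3.252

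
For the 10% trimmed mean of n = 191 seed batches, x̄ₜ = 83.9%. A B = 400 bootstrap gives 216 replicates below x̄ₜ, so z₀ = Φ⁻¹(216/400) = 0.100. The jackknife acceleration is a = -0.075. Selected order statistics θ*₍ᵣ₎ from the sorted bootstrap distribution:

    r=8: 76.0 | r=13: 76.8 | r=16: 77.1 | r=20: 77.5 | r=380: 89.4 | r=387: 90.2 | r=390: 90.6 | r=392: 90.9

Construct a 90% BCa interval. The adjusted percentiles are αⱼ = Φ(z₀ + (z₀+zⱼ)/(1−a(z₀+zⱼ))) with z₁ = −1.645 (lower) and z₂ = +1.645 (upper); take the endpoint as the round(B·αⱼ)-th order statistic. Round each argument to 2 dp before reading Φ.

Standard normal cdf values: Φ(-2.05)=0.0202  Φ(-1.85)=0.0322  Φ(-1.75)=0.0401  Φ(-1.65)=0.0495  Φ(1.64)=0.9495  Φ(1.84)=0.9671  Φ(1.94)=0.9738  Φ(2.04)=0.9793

Lower: z₀ + z₁ = 0.100 + (-1.645) = -1.545; 1 − a(z₀+z₁) = 1 − (-0.075)(-1.545) = 0.8841; argument = 0.100 + (-1.545)/0.8841 = -1.6475 → -1.65.
α₁ = Φ(-1.65) = 0.0495; rank = round(400 × 0.0495) = 20; θ*₍20₎ = 77.5.
Upper: z₀ + z₂ = 1.745; 1 − a(z₀+z₂) = 1.1309; argument = 1.6431 → 1.64; α₂ = 0.9495; rank = 380; θ*₍380₎ = 89.4.

(77.5, 89.4)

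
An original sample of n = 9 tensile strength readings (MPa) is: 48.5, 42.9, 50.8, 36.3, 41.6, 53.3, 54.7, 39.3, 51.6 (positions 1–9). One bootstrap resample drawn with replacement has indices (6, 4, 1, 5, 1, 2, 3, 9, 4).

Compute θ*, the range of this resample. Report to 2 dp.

θ* = 17.00

Resample values: 53.3, 36.3, 48.5, 41.6, 48.5, 42.9, 50.8, 51.6, 36.3.
Range = 53.3 − 36.3 = 17.00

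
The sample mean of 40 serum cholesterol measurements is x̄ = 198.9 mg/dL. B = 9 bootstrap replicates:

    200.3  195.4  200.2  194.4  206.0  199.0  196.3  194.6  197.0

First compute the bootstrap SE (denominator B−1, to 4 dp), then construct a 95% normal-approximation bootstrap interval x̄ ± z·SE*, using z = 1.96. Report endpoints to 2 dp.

(191.63, 206.17)

Mean of replicates = 198.1333; sum of squared deviations = 110.1400; SE* = √(110.1400/8) = 3.7105
Margin = 1.96 × 3.7105 = 7.273
Interval: 198.9 ± 7.273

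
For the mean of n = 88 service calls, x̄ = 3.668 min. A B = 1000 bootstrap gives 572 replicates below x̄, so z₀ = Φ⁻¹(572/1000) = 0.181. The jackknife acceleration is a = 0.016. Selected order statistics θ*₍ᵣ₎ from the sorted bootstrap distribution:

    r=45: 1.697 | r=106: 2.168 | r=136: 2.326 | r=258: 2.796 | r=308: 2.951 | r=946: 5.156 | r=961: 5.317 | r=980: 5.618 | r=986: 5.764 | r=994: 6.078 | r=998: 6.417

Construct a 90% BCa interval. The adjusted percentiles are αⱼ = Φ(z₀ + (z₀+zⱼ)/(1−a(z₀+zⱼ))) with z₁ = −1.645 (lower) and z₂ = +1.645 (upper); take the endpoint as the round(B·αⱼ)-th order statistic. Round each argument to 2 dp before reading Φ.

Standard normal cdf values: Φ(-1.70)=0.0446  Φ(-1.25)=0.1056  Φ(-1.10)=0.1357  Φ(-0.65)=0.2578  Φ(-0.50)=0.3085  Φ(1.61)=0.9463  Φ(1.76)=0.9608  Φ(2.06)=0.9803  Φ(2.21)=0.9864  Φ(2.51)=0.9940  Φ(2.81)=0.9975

(2.168, 5.618)

Lower: z₀ + z₁ = 0.181 + (-1.645) = -1.464; 1 − a(z₀+z₁) = 1 − (0.016)(-1.464) = 1.0234; argument = 0.181 + (-1.464)/1.0234 = -1.2495 → -1.25.
α₁ = Φ(-1.25) = 0.1056; rank = round(1000 × 0.1056) = 106; θ*₍106₎ = 2.168.
Upper: z₀ + z₂ = 1.826; 1 − a(z₀+z₂) = 0.9708; argument = 2.0620 → 2.06; α₂ = 0.9803; rank = 980; θ*₍980₎ = 5.618.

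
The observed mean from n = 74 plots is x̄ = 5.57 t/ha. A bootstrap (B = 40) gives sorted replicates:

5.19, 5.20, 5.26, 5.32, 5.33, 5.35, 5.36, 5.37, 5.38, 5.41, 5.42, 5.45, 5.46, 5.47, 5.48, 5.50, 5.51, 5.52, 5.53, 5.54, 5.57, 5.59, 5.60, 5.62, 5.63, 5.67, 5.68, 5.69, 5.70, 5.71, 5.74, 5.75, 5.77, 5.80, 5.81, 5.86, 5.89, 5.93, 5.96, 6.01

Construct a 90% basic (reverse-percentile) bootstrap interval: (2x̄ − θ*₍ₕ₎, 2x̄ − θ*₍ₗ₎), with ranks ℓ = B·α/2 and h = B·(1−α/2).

Percentile endpoints at ranks 2 and 38: θ*₍2₎ = 5.20, θ*₍38₎ = 5.93.
Basic interval reflects these around x̄:
  lower = 2 × 5.57 − 5.93 = 5.21
  upper = 2 × 5.57 − 5.20 = 5.94

(5.21, 5.94)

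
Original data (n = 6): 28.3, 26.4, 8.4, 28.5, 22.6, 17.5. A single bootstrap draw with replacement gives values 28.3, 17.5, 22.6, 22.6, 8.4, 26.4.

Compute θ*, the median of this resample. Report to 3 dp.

Sorted: 8.4, 17.5, 22.6, 22.6, 26.4, 28.3
Median = average of the two middle values = 22.600

θ* = 22.600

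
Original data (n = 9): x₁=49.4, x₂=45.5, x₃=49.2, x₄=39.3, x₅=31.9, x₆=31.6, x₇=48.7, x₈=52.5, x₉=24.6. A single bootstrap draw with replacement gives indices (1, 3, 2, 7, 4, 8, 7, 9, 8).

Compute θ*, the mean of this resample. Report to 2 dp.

Resample values: 49.4, 49.2, 45.5, 48.7, 39.3, 52.5, 48.7, 24.6, 52.5.
Mean = (49.4 + 49.2 + 45.5 + 48.7 + 39.3 + 52.5 + 48.7 + 24.6 + 52.5) / 9 = 410.40 / 9 = 45.60

θ* = 45.60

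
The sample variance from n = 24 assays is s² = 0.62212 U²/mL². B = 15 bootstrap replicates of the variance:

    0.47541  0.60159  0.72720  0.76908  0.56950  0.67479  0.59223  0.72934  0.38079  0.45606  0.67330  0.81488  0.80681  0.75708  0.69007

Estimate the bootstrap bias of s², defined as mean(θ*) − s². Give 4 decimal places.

mean(θ*) = (0.47541 + 0.60159 + 0.72720 + 0.76908 + 0.56950 + 0.67479 + 0.59223 + 0.72934 + 0.38079 + 0.45606 + 0.67330 + 0.81488 + 0.80681 + 0.75708 + 0.69007) / 15 = 0.64788
bias = 0.64788 − 0.62212

bias = +0.0258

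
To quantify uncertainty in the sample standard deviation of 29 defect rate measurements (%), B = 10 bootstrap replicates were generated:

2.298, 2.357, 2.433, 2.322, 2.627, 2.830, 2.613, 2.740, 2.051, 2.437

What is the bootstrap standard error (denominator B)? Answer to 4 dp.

Bootstrap SE is the standard deviation of the 10 replicate standard deviations.
Mean of replicates: (2.298 + 2.357 + 2.433 + 2.322 + 2.627 + 2.830 + 2.613 + 2.740 + 2.051 + 2.437) / 10 = 24.70800 / 10 = 2.47080
Sum of squared deviations: (−0.17280)² + (−0.11380)² + (−0.03780)² + (−0.14880)² + (+0.15620)² + (+0.35920)² + (+0.14220)² + (+0.26920)² + (−0.41980)² + (−0.03380)² = 0.48987
Variance = 0.48987 / 10 = 0.04899
SE* = √0.04899

SE* = 0.2213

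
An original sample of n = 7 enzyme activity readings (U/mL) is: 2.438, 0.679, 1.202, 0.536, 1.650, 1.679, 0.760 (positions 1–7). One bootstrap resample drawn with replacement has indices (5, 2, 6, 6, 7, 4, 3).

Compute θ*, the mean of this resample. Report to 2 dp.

Resample values: 1.650, 0.679, 1.679, 1.679, 0.760, 0.536, 1.202.
Mean = (1.650 + 0.679 + 1.679 + 1.679 + 0.760 + 0.536 + 1.202) / 7 = 8.1850 / 7 = 1.17

θ* = 1.17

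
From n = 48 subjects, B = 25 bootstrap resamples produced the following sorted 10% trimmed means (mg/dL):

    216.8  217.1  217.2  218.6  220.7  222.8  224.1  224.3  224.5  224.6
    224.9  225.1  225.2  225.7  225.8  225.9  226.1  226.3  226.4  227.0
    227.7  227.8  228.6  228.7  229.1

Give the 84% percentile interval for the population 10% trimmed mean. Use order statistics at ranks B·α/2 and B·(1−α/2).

α = 0.16; lower rank = 25 × 0.080 = 2; upper rank = 25 × 0.920 = 23.
The 2nd smallest replicate is 217.1; the 23rd is 228.6.

(217.1, 228.6)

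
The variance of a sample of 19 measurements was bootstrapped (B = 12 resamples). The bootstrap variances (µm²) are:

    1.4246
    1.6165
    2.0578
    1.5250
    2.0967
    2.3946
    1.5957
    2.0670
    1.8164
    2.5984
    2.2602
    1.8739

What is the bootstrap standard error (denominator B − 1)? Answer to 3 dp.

SE* = 0.367

Bootstrap SE is the standard deviation of the 12 replicate variances.
Mean of replicates: (1.4246 + 1.6165 + 2.0578 + 1.5250 + 2.0967 + 2.3946 + 1.5957 + 2.0670 + 1.8164 + 2.5984 + 2.2602 + 1.8739) / 12 = 23.32680 / 12 = 1.94390
Sum of squared deviations: (−0.51930)² + (−0.32740)² + (+0.11390)² + (−0.41890)² + (+0.15280)² + (+0.45070)² + (−0.34820)² + (+0.12310)² + (−0.12750)² + (+0.65450)² + (+0.31630)² + (−0.07000)² = 1.47776
Variance = 1.47776 / 11 = 0.13434
SE* = √0.13434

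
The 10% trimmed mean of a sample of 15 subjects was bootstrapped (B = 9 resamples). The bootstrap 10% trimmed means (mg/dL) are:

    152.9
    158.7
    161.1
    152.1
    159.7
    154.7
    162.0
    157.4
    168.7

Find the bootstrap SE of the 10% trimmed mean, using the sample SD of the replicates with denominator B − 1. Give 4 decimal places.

SE* = 5.1530

Bootstrap SE is the standard deviation of the 9 replicate 10% trimmed means.
Mean of replicates: (152.9 + 158.7 + 161.1 + 152.1 + 159.7 + 154.7 + 162.0 + 157.4 + 168.7) / 9 = 1427.30000 / 9 = 158.58889
Sum of squared deviations: (−5.68889)² + (+0.11111)² + (+2.51111)² + (−6.48889)² + (+1.11111)² + (−3.88889)² + (+3.41111)² + (−1.18889)² + (+10.11111)² = 212.42889
Variance = 212.42889 / 8 = 26.55361
SE* = √26.55361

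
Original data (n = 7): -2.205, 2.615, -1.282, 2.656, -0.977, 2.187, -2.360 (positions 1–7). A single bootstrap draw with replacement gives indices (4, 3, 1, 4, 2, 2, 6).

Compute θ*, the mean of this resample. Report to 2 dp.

θ* = 1.32

Resample values: 2.656, -1.282, -2.205, 2.656, 2.615, 2.615, 2.187.
Mean = (2.656 + (-1.282) + (-2.205) + 2.656 + 2.615 + 2.615 + 2.187) / 7 = 9.2420 / 7 = 1.32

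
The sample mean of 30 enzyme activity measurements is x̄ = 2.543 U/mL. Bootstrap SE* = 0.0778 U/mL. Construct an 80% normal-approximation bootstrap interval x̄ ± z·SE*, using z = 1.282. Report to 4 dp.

(2.4433, 2.6427)

Margin = 1.282 × 0.0778 = 0.09974
Interval: 2.543 ± 0.09974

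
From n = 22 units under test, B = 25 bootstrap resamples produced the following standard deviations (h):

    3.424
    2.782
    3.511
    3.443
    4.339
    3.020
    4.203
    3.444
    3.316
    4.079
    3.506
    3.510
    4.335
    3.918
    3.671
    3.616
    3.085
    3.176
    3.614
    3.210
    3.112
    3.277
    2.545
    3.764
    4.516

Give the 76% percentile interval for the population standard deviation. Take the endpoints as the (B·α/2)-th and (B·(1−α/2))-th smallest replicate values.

Sorted replicates: 2.545, 2.782, 3.020, 3.085, 3.112, 3.176, 3.210, 3.277, 3.316, 3.424, 3.443, 3.444, 3.506, 3.510, 3.511, 3.614, 3.616, 3.671, 3.764, 3.918, 4.079, 4.203, 4.335, 4.339, 4.516
α = 0.24; lower rank = 25 × 0.120 = 3; upper rank = 25 × 0.880 = 22.
The 3rd smallest replicate is 3.020; the 22nd is 4.203.

(3.020, 4.203)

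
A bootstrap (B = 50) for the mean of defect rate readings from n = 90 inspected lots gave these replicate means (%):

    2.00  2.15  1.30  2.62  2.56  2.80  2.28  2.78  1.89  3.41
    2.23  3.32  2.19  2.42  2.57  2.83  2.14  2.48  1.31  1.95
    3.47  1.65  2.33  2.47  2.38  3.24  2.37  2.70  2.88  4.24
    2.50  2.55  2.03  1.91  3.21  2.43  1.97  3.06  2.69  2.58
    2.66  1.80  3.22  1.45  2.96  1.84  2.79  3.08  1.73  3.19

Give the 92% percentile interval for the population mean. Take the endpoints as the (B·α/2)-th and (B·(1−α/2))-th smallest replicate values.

(1.31, 3.41)

Sorted replicates: 1.30, 1.31, 1.45, 1.65, 1.73, 1.80, 1.84, 1.89, 1.91, 1.95, 1.97, 2.00, 2.03, 2.14, 2.15, 2.19, 2.23, 2.28, 2.33, 2.37, 2.38, 2.42, 2.43, 2.47, 2.48, 2.50, 2.55, 2.56, 2.57, 2.58, 2.62, 2.66, 2.69, 2.70, 2.78, 2.79, 2.80, 2.83, 2.88, 2.96, 3.06, 3.08, 3.19, 3.21, 3.22, 3.24, 3.32, 3.41, 3.47, 4.24
α = 0.08; lower rank = 50 × 0.040 = 2; upper rank = 50 × 0.960 = 48.
The 2nd smallest replicate is 1.31; the 48th is 3.41.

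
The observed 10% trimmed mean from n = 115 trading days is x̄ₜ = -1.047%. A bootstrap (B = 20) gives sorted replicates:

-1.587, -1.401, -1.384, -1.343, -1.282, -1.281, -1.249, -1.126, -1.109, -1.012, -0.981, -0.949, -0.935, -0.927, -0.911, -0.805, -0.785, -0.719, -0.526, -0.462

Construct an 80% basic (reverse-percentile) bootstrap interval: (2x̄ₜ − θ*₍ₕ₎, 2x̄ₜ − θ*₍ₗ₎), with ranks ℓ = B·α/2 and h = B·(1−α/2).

(-1.375, -0.693)

Percentile endpoints at ranks 2 and 18: θ*₍2₎ = -1.401, θ*₍18₎ = -0.719.
Basic interval reflects these around x̄ₜ:
  lower = 2 × -1.047 − -0.719 = -1.375
  upper = 2 × -1.047 − -1.401 = -0.693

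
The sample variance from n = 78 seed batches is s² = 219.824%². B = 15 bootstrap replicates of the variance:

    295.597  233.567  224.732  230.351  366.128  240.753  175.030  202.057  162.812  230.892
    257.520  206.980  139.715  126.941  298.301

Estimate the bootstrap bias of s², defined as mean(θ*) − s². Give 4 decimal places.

bias = +6.2677

mean(θ*) = (295.597 + 233.567 + 224.732 + 230.351 + 366.128 + 240.753 + 175.030 + 202.057 + 162.812 + 230.892 + 257.520 + 206.980 + 139.715 + 126.941 + 298.301) / 15 = 226.09173
bias = 226.09173 − 219.824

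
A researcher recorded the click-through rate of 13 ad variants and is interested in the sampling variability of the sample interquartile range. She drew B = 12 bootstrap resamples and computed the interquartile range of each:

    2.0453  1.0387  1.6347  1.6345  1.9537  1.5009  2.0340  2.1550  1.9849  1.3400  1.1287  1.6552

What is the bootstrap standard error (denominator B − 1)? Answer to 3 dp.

Bootstrap SE is the standard deviation of the 12 replicate interquartile ranges.
Mean of replicates: (2.0453 + 1.0387 + 1.6347 + 1.6345 + 1.9537 + 1.5009 + 2.0340 + 2.1550 + 1.9849 + 1.3400 + 1.1287 + 1.6552) / 12 = 20.10560 / 12 = 1.67547
Sum of squared deviations: (+0.36983)² + (−0.63677)² + (−0.04077)² + (−0.04097)² + (+0.27823)² + (−0.17457)² + (+0.35853)² + (+0.47953)² + (+0.30943)² + (−0.33547)² + (−0.54677)² + (−0.02027)² = 1.51963
Variance = 1.51963 / 11 = 0.13815
SE* = √0.13815

SE* = 0.372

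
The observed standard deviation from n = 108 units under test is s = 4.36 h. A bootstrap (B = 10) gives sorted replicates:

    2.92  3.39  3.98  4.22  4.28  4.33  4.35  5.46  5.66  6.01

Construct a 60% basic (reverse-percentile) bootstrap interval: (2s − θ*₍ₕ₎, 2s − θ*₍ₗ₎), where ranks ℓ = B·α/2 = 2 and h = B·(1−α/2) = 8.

(3.26, 5.33)

Percentile endpoints at ranks 2 and 8: θ*₍2₎ = 3.39, θ*₍8₎ = 5.46.
Basic interval reflects these around s:
  lower = 2 × 4.36 − 5.46 = 3.26
  upper = 2 × 4.36 − 3.39 = 5.33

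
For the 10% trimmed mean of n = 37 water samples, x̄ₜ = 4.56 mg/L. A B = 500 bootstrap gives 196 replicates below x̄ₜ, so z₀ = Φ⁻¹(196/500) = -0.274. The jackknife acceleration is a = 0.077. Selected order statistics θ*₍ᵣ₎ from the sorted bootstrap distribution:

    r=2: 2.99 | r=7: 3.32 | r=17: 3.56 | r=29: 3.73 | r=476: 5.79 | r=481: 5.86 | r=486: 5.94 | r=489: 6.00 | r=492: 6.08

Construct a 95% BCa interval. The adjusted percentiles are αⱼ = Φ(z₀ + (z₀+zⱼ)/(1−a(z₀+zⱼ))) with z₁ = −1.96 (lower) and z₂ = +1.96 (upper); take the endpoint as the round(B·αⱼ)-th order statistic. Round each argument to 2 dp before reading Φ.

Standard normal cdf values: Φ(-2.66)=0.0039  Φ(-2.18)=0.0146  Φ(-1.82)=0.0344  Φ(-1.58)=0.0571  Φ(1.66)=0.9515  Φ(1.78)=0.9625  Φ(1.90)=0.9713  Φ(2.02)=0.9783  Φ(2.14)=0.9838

(3.32, 5.79)

Lower: z₀ + z₁ = -0.274 + (-1.960) = -2.234; 1 − a(z₀+z₁) = 1 − (0.077)(-2.234) = 1.1720; argument = -0.274 + (-2.234)/1.1720 = -2.1801 → -2.18.
α₁ = Φ(-2.18) = 0.0146; rank = round(500 × 0.0146) = 7; θ*₍7₎ = 3.32.
Upper: z₀ + z₂ = 1.686; 1 − a(z₀+z₂) = 0.8702; argument = 1.6635 → 1.66; α₂ = 0.9515; rank = 476; θ*₍476₎ = 5.79.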